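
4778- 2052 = 2726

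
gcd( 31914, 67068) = 162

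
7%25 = 7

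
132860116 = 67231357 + 65628759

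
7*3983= 27881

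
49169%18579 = 12011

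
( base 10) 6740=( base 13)30B6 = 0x1a54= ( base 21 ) f5k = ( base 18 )12E8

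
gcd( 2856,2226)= 42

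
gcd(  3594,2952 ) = 6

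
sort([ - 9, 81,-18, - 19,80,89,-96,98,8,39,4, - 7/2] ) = [ - 96, - 19,  -  18, - 9,  -  7/2,4, 8,39  ,  80, 81,89,98] 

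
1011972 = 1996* 507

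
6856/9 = 761  +  7/9 = 761.78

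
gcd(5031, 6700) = 1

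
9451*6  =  56706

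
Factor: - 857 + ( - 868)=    - 3^1*5^2 *23^1  =  -1725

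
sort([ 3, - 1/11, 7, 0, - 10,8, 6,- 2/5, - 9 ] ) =[ - 10, - 9, - 2/5, - 1/11, 0, 3, 6, 7,8]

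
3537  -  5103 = - 1566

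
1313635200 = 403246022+910389178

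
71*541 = 38411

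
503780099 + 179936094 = 683716193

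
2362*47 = 111014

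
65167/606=65167/606 = 107.54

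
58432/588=99 + 55/147 =99.37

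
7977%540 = 417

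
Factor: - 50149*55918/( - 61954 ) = 11^1*47^1 * 73^1*97^1 * 383^1*30977^( - 1) = 1402115891/30977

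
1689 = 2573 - 884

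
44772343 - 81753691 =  - 36981348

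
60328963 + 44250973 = 104579936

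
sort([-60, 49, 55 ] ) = [ - 60, 49, 55]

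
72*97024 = 6985728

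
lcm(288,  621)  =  19872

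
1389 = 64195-62806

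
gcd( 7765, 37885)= 5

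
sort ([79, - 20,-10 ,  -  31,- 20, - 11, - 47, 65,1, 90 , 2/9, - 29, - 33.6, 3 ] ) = [ -47,-33.6, - 31 ,  -  29,-20,-20,- 11, - 10,  2/9,1, 3,65, 79,  90]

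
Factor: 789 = 3^1*263^1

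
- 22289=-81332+59043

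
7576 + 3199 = 10775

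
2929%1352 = 225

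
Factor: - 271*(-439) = 271^1 * 439^1 = 118969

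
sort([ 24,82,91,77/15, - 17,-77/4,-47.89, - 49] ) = [  -  49, - 47.89, - 77/4,-17, 77/15,24, 82,91 ]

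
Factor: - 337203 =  - 3^4 *23^1 * 181^1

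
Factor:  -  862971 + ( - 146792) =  - 1009763= -31^1*32573^1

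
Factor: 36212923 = 43^1* 842161^1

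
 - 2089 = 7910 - 9999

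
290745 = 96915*3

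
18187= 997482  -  979295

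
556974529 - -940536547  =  1497511076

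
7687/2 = 3843 + 1/2 = 3843.50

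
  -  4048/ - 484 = 92/11  =  8.36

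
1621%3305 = 1621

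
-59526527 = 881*( - 67567)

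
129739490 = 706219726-576480236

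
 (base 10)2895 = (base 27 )3q6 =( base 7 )11304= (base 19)807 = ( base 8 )5517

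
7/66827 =7/66827 = 0.00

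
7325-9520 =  - 2195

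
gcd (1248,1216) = 32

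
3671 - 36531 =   -  32860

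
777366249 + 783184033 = 1560550282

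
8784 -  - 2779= 11563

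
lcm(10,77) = 770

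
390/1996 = 195/998= 0.20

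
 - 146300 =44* (-3325 )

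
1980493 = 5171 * 383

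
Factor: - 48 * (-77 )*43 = 158928 = 2^4*3^1*7^1*11^1*43^1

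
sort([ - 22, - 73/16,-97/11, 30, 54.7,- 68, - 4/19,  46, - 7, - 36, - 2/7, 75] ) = [ - 68, - 36,-22, - 97/11,  -  7, - 73/16, - 2/7,  -  4/19, 30, 46,54.7, 75 ]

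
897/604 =1 + 293/604 = 1.49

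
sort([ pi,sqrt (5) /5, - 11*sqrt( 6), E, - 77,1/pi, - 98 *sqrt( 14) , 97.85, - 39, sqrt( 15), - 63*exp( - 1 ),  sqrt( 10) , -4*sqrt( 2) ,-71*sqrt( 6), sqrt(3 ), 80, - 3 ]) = [ - 98*sqrt (14), - 71*sqrt (6), - 77,  -  39, - 11*sqrt( 6), - 63*exp( - 1),-4  *  sqrt(2 ), - 3, 1/pi,sqrt (5 ) /5,sqrt(3), E, pi, sqrt(10), sqrt(15),80,  97.85]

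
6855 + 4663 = 11518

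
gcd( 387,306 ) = 9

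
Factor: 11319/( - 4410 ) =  - 2^( - 1 )*3^( -1)*5^( - 1) *7^1*11^1 =- 77/30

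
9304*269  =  2502776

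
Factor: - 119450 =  - 2^1*5^2 * 2389^1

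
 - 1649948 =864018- 2513966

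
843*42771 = 36055953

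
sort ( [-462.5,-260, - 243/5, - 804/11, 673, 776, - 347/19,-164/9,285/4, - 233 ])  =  [-462.5,- 260,-233,-804/11,  -  243/5, - 347/19, - 164/9 , 285/4, 673, 776]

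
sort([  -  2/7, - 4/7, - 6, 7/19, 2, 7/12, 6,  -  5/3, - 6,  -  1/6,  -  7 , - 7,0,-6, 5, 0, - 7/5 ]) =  [ - 7, - 7 , - 6, - 6, - 6, - 5/3,  -  7/5,  -  4/7, - 2/7, - 1/6, 0,0, 7/19, 7/12,  2, 5,6]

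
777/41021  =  777/41021 = 0.02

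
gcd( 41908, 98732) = 4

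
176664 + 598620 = 775284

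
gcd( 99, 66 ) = 33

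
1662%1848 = 1662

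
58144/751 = 77 + 317/751 = 77.42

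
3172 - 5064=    - 1892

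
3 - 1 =2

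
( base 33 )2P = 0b1011011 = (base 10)91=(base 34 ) 2N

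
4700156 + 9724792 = 14424948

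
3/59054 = 3/59054  =  0.00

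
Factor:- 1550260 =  - 2^2* 5^1*77513^1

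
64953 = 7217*9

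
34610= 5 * 6922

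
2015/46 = 2015/46 = 43.80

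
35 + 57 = 92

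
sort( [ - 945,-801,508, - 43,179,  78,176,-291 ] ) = [ - 945,- 801,-291,-43, 78,  176,179,  508]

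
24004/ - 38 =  - 12002/19=-631.68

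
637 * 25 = 15925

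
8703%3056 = 2591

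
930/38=24 + 9/19 =24.47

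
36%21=15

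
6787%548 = 211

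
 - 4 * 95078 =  - 380312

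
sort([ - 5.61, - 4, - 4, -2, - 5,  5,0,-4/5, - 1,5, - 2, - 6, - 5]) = [ - 6 , - 5.61 ,-5, - 5, - 4,- 4, - 2, -2, - 1, - 4/5, 0,5,5 ] 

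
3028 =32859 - 29831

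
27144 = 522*52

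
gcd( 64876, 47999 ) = 7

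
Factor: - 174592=-2^9*11^1 * 31^1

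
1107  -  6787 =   -  5680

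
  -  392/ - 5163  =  392/5163 = 0.08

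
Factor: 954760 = 2^3*5^1*23869^1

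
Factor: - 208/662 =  - 104/331 = - 2^3*13^1*331^( - 1) 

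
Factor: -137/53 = - 53^( - 1)*137^1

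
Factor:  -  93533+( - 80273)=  - 173806=- 2^1*43^2*47^1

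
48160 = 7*6880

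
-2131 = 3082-5213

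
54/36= 3/2 = 1.50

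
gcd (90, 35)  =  5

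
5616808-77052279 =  - 71435471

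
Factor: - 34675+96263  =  2^2*89^1*173^1  =  61588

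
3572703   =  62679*57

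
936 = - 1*(-936) 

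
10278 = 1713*6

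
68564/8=17141/2=8570.50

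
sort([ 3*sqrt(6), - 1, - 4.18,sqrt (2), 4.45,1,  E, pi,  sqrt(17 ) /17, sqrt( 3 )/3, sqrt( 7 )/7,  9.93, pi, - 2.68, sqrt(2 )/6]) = [-4.18,- 2.68 , - 1, sqrt (2)/6, sqrt( 17 ) /17, sqrt( 7 ) /7, sqrt (3 ) /3,  1,sqrt ( 2 ), E,pi,pi, 4.45,3*sqrt(6), 9.93 ]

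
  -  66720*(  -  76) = 5070720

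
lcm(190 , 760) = 760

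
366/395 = 366/395 = 0.93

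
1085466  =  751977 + 333489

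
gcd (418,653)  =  1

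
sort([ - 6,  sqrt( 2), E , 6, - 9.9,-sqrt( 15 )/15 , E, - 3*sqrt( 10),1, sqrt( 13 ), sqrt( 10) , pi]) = [ - 9.9, - 3*sqrt (10 ),  -  6, - sqrt ( 15)/15, 1 , sqrt( 2 ),E, E, pi, sqrt (10) , sqrt( 13) , 6]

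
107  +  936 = 1043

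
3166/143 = 22 + 20/143= 22.14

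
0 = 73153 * 0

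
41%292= 41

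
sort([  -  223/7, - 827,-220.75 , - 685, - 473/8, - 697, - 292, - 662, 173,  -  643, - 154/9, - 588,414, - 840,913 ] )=[ - 840, - 827, - 697, - 685, - 662 , - 643,-588, - 292,-220.75, - 473/8, - 223/7, - 154/9, 173,414,913]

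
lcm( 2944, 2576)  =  20608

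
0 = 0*44369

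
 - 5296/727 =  - 8 +520/727 = - 7.28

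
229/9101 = 229/9101 = 0.03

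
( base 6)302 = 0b1101110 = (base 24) 4e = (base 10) 110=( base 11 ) A0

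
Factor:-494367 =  - 3^1*164789^1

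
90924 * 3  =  272772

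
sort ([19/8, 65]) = [ 19/8, 65]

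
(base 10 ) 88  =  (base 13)6A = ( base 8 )130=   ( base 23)3j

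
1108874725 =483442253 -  - 625432472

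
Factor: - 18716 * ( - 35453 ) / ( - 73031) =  - 2^2*7^( - 1 ) * 11^2* 293^1*4679^1*10433^( - 1) = - 663538348/73031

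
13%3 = 1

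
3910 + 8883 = 12793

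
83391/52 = 1603+ 35/52 = 1603.67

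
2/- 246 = -1 + 122/123 = - 0.01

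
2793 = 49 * 57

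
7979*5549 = 44275471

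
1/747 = 1/747 = 0.00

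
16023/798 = 763/38 = 20.08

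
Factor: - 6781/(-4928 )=2^(- 6)*7^( - 1)*11^( -1) * 6781^1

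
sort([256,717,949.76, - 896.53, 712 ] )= [ - 896.53, 256,712,717, 949.76 ]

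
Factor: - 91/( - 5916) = 2^( - 2)*3^ ( - 1)*7^1*13^1*17^( - 1)*29^( - 1) 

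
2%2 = 0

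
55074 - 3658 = 51416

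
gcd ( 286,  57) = 1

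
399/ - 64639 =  - 1 + 64240/64639 = -0.01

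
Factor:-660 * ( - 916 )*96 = 2^9*3^2*5^1*11^1*229^1=58037760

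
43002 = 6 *7167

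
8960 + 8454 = 17414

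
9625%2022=1537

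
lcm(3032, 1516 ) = 3032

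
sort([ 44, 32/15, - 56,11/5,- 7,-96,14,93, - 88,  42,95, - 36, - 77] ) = [ - 96, - 88, - 77, - 56 ,-36,-7, 32/15, 11/5,14, 42 , 44, 93, 95]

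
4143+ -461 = 3682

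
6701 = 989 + 5712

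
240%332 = 240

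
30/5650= 3/565  =  0.01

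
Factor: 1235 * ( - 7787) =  - 5^1*13^2*19^1*599^1 = -9616945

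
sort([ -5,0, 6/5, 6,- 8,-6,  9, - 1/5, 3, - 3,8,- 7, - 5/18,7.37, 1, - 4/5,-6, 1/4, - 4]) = [-8, - 7, - 6,  -  6, - 5,-4,-3,-4/5, - 5/18,-1/5, 0, 1/4 , 1, 6/5, 3,6, 7.37, 8 , 9] 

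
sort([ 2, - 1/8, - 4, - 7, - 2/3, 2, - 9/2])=[ - 7, - 9/2 , - 4 ,- 2/3, - 1/8, 2, 2] 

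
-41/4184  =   - 41/4184  =  -0.01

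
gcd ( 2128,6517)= 133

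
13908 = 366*38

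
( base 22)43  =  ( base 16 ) 5B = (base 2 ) 1011011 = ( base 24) 3j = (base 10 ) 91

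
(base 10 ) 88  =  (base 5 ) 323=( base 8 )130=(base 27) 37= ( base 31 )2Q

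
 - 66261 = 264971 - 331232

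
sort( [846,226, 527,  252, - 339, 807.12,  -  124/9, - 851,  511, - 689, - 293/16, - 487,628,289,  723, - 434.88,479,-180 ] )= [ - 851, - 689, - 487, - 434.88, - 339, - 180, - 293/16,-124/9,226,252,289, 479,  511 , 527,628,723,807.12,846]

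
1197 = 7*171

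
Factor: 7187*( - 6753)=-48533811  =  - 3^1*2251^1*7187^1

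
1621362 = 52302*31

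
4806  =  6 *801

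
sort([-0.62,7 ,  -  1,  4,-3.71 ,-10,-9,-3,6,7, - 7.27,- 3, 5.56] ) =[ - 10 , - 9 , - 7.27,-3.71,-3,-3 ,-1,  -  0.62, 4 , 5.56,6, 7, 7]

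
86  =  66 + 20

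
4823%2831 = 1992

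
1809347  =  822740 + 986607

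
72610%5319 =3463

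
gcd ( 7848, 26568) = 72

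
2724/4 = 681 = 681.00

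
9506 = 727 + 8779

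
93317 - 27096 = 66221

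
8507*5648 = 48047536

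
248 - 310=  - 62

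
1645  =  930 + 715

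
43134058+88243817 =131377875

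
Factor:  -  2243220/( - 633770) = 224322/63377 = 2^1*3^1*7^3*109^1*63377^( - 1)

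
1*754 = 754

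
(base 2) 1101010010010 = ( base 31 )72D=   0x1A92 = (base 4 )1222102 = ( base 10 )6802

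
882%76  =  46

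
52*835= 43420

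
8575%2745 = 340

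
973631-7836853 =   -  6863222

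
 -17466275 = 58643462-76109737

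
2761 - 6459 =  - 3698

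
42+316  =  358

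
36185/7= 5169 + 2/7 =5169.29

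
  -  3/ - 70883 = 3/70883 = 0.00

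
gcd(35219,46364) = 1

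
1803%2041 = 1803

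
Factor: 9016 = 2^3*7^2*23^1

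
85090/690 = 8509/69 = 123.32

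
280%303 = 280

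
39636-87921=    - 48285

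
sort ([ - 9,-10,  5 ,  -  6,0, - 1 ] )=[ - 10,-9, - 6, -1, 0,5 ]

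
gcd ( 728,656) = 8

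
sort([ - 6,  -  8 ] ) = [- 8, - 6] 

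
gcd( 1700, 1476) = 4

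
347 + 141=488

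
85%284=85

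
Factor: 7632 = 2^4*3^2*53^1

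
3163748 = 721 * 4388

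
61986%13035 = 9846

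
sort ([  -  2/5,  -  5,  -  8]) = [-8, - 5,-2/5 ]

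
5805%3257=2548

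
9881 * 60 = 592860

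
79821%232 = 13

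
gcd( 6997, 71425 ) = 1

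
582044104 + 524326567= 1106370671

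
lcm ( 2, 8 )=8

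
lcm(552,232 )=16008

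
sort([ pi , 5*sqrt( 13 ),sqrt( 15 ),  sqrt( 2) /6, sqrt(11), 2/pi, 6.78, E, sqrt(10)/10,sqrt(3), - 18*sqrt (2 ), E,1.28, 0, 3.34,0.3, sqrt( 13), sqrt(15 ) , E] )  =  [ - 18 * sqrt( 2),0 , sqrt (2 ) /6,0.3 , sqrt(10 )/10, 2/pi,1.28, sqrt(3), E, E, E,pi, sqrt(11), 3.34, sqrt(13),sqrt( 15 ),  sqrt(15), 6.78, 5*sqrt(13) ]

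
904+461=1365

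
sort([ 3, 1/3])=[1/3, 3 ] 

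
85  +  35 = 120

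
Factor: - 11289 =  - 3^1*53^1*71^1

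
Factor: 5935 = 5^1*1187^1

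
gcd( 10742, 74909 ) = 1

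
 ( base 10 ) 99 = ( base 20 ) 4J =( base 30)39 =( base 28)3f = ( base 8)143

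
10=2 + 8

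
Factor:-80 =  - 2^4*5^1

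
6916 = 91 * 76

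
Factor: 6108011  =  7^1*13^1*67121^1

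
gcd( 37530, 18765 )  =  18765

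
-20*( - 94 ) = 1880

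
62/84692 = 1/1366 = 0.00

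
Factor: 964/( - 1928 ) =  - 2^( - 1 ) = -  1/2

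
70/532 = 5/38 = 0.13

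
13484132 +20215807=33699939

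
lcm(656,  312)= 25584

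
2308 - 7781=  - 5473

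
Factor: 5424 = 2^4  *3^1*113^1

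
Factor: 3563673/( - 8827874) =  - 2^( - 1) * 3^1 *11^( - 1 )* 41^( - 1) * 227^1*5233^1*9787^ (  -  1 )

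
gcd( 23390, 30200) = 10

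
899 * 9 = 8091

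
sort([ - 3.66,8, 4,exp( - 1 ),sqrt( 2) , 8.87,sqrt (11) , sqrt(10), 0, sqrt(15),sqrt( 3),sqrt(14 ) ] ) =[ - 3.66, 0,exp( - 1), sqrt( 2), sqrt( 3 ), sqrt(10 )  ,  sqrt( 11),sqrt( 14),  sqrt( 15), 4,  8 , 8.87 ]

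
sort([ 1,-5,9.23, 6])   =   [ - 5,1,6,9.23 ] 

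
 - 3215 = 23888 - 27103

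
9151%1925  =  1451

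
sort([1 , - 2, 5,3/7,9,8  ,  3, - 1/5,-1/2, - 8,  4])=[ - 8,- 2, - 1/2 , - 1/5 , 3/7, 1,3,4 , 5,8,9]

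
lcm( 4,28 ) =28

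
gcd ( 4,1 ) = 1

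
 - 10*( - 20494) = 204940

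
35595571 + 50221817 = 85817388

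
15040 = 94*160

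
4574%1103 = 162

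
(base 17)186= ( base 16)1af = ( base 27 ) FQ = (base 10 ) 431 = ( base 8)657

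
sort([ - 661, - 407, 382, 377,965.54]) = [ - 661, - 407,  377,382,965.54]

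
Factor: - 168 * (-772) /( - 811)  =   - 2^5*3^1*7^1*193^1*811^( - 1) = - 129696/811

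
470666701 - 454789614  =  15877087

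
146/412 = 73/206 = 0.35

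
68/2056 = 17/514 = 0.03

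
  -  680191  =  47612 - 727803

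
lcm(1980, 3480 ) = 114840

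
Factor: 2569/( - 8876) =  - 2^( - 2 ) * 317^( - 1)*367^1 = - 367/1268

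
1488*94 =139872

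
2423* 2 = 4846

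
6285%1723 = 1116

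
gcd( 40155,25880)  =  5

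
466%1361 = 466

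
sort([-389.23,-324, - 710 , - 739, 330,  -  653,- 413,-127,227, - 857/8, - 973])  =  [  -  973, -739,- 710, - 653,  -  413,  -  389.23, -324, -127, - 857/8,227,330]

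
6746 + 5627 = 12373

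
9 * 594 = 5346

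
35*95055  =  3326925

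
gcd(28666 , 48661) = 1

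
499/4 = 124+ 3/4 = 124.75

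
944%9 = 8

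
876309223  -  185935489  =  690373734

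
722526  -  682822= 39704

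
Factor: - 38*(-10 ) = 2^2 * 5^1*19^1 = 380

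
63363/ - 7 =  - 9052 + 1/7 = - 9051.86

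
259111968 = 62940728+196171240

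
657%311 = 35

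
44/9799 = 44/9799  =  0.00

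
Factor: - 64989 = - 3^3*29^1*83^1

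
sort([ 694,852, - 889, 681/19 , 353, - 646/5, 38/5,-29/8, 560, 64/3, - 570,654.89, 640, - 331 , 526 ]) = [ - 889 ,- 570, - 331, - 646/5,-29/8, 38/5, 64/3, 681/19, 353,526,560,  640,654.89,  694,852 ] 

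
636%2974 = 636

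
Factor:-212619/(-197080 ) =561/520= 2^( - 3)*3^1*5^ (-1 )*11^1 * 13^ (  -  1)*17^1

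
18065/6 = 3010+5/6 = 3010.83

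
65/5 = 13 = 13.00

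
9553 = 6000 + 3553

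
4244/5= 4244/5 = 848.80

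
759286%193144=179854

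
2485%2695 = 2485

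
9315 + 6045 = 15360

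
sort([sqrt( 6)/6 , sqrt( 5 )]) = [ sqrt( 6)/6,sqrt( 5 ) ]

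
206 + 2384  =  2590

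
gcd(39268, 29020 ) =4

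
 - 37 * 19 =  - 703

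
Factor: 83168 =2^5*  23^1*113^1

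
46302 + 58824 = 105126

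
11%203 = 11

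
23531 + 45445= 68976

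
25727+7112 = 32839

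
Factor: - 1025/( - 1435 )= 5/7 = 5^1*7^( - 1 )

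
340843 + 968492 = 1309335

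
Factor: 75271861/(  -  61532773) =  - 7^1*19^(-1)* 3238567^ (-1)*10753123^1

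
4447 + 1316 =5763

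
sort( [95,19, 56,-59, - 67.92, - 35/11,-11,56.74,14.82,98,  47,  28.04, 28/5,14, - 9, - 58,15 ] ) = [ - 67.92, - 59, - 58, - 11, - 9, - 35/11,28/5,14,14.82,  15,19,  28.04, 47,56, 56.74,95, 98]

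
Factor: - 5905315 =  -5^1*13^1 *47^1 *1933^1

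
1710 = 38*45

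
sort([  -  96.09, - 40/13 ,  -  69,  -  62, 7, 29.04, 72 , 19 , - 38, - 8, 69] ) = [  -  96.09, - 69,- 62, - 38, - 8,-40/13 , 7 , 19, 29.04, 69,72 ]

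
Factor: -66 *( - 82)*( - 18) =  - 97416 = - 2^3*3^3*11^1*41^1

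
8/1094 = 4/547 = 0.01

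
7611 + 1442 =9053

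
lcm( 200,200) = 200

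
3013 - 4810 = - 1797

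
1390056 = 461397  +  928659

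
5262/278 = 2631/139 = 18.93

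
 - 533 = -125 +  - 408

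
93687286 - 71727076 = 21960210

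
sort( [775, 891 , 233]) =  [ 233,775,891]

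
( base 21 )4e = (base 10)98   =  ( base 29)3B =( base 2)1100010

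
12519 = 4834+7685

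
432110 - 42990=389120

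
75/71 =1 + 4/71 = 1.06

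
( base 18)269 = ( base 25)15f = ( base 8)1375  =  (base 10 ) 765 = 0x2fd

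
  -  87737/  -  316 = 277 + 205/316= 277.65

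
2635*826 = 2176510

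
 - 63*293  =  -18459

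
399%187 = 25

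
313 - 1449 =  - 1136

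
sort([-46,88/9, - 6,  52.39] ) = [-46, - 6,  88/9,52.39 ] 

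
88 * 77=6776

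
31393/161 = 31393/161 = 194.99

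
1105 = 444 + 661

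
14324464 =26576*539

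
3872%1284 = 20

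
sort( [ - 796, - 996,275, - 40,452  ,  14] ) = [ - 996, - 796,-40,  14 , 275,  452]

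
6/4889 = 6/4889 = 0.00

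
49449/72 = 686+19/24 = 686.79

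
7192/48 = 149 + 5/6 = 149.83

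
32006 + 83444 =115450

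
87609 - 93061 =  - 5452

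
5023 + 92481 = 97504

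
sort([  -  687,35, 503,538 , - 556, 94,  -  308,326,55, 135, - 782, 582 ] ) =[ - 782,- 687 , - 556,-308,  35, 55, 94, 135,  326,503,538,582]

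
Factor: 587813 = 587813^1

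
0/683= 0 = 0.00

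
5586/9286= 2793/4643 = 0.60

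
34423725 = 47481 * 725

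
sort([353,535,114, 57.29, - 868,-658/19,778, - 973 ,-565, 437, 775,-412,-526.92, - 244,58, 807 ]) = [ - 973, - 868, - 565,-526.92,-412, - 244,-658/19,57.29, 58,114, 353, 437, 535, 775,778,807]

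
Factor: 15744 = 2^7* 3^1*41^1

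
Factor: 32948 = 2^2*8237^1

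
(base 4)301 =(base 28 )1l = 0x31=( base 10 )49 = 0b110001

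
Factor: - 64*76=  - 2^8*19^1 = - 4864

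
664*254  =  168656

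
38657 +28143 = 66800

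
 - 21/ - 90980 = 21/90980 = 0.00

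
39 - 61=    - 22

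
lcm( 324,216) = 648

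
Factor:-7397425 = - 5^2*7^1*41^1*1031^1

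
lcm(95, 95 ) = 95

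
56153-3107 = 53046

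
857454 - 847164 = 10290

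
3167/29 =3167/29 = 109.21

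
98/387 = 98/387 = 0.25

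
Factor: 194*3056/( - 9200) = -37054/575 = - 2^1*5^(  -  2)*23^( - 1)*97^1 * 191^1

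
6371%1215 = 296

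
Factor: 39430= 2^1*5^1*3943^1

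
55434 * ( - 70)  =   - 3880380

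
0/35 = 0= 0.00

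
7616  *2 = 15232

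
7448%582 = 464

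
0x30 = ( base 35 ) 1d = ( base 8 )60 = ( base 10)48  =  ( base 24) 20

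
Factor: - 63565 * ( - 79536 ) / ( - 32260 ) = -2^2*3^1*1613^( - 1) * 1657^1*12713^1 = - 252785292/1613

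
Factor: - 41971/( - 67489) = 19^1*47^2*67489^(-1 ) 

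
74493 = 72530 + 1963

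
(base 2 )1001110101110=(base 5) 130123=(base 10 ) 5038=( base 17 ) 1076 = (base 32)4TE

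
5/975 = 1/195 = 0.01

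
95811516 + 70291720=166103236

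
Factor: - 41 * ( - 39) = 3^1*13^1*41^1 = 1599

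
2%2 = 0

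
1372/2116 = 343/529 = 0.65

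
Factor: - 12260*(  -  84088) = 2^5 * 5^1*23^1*457^1*613^1 = 1030918880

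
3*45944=137832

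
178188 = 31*5748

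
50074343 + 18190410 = 68264753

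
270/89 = 3 + 3/89 = 3.03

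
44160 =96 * 460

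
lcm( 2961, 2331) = 109557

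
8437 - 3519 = 4918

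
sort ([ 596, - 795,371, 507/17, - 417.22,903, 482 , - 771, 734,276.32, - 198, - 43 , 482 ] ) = [ - 795,-771, - 417.22, - 198  , - 43 , 507/17,276.32, 371,482,482, 596, 734,903]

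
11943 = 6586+5357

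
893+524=1417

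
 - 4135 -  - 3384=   -  751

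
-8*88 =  - 704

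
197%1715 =197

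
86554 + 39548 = 126102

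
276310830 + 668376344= 944687174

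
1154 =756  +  398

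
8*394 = 3152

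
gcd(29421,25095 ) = 21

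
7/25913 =7/25913  =  0.00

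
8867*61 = 540887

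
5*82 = 410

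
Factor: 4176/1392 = 3^1= 3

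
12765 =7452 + 5313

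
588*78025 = 45878700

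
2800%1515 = 1285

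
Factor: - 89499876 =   -  2^2*3^1 * 139^1 * 53657^1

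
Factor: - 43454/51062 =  - 11^ ( - 2)*211^( - 1)*21727^1 = - 21727/25531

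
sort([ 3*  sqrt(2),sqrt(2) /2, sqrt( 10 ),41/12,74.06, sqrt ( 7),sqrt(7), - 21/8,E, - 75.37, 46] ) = [-75.37, - 21/8,  sqrt(2 )/2, sqrt(7), sqrt(7) , E, sqrt( 10 ), 41/12,3*sqrt(2), 46,74.06]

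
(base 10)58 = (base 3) 2011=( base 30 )1s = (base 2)111010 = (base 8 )72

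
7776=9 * 864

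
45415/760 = 59 + 115/152 = 59.76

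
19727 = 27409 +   -  7682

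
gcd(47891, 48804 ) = 83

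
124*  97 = 12028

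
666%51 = 3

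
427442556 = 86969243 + 340473313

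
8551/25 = 8551/25 = 342.04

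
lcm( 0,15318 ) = 0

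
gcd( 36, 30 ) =6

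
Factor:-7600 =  - 2^4*5^2*19^1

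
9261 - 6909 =2352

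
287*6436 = 1847132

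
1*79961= 79961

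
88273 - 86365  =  1908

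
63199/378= 167 + 73/378 = 167.19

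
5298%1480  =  858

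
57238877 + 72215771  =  129454648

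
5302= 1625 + 3677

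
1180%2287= 1180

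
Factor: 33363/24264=2^(-3)*11^1= 11/8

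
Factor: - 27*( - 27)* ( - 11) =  - 3^6*11^1 = - 8019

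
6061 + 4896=10957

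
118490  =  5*23698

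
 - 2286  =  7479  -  9765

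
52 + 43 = 95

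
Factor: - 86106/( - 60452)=339/238 =2^( - 1)*3^1 * 7^( - 1 )*17^( - 1) * 113^1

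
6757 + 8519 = 15276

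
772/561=772/561 = 1.38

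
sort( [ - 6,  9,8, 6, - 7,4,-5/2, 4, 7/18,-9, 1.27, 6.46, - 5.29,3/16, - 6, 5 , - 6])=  [  -  9, - 7, - 6, - 6, -6, - 5.29, - 5/2, 3/16, 7/18,  1.27, 4,4,5, 6,6.46, 8, 9]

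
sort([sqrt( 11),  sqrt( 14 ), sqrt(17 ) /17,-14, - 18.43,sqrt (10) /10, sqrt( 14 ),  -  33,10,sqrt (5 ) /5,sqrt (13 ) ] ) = [-33, - 18.43,-14,sqrt( 17) /17,sqrt(10 )/10,sqrt(5)/5, sqrt( 11), sqrt( 13),sqrt( 14 ),sqrt( 14 ),10]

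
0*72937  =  0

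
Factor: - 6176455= - 5^1*521^1*2371^1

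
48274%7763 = 1696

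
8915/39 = 8915/39 = 228.59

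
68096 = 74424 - 6328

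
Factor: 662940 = 2^2*3^2*5^1*29^1*127^1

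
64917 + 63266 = 128183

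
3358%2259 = 1099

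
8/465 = 8/465 = 0.02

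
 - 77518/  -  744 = 38759/372 = 104.19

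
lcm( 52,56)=728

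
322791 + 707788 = 1030579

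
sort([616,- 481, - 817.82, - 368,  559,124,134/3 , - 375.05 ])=[ - 817.82, - 481, - 375.05, - 368,  134/3,124,559,616]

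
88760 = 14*6340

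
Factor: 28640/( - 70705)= -32/79 = - 2^5*79^(-1)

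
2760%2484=276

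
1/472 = 1/472 = 0.00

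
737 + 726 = 1463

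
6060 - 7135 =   -  1075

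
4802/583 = 8 + 138/583 = 8.24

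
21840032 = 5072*4306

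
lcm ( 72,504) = 504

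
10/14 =5/7 =0.71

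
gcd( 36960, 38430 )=210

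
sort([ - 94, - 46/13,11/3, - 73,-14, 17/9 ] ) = [ - 94 , - 73,  -  14, - 46/13,  17/9, 11/3] 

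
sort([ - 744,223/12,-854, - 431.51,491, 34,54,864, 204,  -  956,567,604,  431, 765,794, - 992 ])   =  [-992  , - 956,-854, - 744, - 431.51 , 223/12,34, 54  ,  204, 431, 491,567,604,765,794, 864] 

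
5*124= 620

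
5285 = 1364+3921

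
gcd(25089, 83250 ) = 3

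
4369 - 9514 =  - 5145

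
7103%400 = 303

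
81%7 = 4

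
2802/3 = 934= 934.00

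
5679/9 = 631 = 631.00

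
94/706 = 47/353 = 0.13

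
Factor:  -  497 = - 7^1 * 71^1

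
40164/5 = 40164/5 = 8032.80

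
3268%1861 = 1407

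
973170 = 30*32439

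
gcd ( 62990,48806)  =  2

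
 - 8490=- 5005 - 3485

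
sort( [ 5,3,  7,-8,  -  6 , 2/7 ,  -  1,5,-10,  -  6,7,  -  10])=[ - 10, - 10,-8, - 6,- 6, - 1,2/7,3,5,5, 7,7 ] 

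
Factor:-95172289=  - 95172289^1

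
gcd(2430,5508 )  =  162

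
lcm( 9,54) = 54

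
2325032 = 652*3566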